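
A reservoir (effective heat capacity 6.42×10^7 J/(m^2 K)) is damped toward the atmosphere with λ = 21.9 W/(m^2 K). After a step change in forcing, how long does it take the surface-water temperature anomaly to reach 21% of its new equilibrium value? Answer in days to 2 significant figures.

Areal heat capacity C = 6.42×10^7 J/(m^2 K) (given).
τ = C / λ = 6.42×10^7 / 21.9 = 2.93×10^6 s.
Fraction reached: 1 − e^(−t/τ) = 0.21 ⇒ t = −τ ln(1 − 0.21) = τ × 0.236.
t = 6.91×10^5 s = 8.00 days.

8.0 days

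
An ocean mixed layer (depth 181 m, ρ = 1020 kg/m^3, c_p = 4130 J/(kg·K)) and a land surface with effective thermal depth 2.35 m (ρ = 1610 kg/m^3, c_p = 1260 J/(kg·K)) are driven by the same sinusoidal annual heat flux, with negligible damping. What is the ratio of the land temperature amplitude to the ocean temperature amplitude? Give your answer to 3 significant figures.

160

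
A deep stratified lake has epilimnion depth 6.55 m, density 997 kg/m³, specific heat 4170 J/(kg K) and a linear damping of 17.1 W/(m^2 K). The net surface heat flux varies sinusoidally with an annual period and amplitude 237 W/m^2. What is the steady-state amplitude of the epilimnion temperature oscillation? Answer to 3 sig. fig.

Areal heat capacity C = ρ c_p D = 997 × 4170 × 6.55 = 2.72×10^7 J/(m²·K).
Angular frequency ω = 2π / T = 2π / 3.15×10^7 s = 1.99×10^-7 s⁻¹.
√((Cω)² + λ²) = √((5.43)² + 17.1²) = 17.9 W/(m²·K).
Amplitude A = F₀ / √((Cω)²+λ²) = 237 / 17.9 = 13.2 K.

13.2 K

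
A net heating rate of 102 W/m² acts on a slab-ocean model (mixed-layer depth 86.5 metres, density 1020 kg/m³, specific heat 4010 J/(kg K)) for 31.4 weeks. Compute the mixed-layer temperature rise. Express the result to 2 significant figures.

5.5 K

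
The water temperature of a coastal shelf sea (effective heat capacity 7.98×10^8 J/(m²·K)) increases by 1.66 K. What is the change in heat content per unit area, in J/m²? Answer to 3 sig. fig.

Areal heat capacity C = 7.98×10^8 J/(m²·K) (given).
ΔQ = C ΔT = 7.98×10^8 × 1.66 = 1.32×10^9 J/m².

1.32×10^9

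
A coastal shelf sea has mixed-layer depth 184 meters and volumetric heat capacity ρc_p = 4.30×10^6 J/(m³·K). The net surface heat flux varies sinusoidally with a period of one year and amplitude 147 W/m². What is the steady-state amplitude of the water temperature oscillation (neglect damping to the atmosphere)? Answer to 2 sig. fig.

0.93 K

Areal heat capacity C = ρc_p × D = 4.30×10^6 × 184 = 7.91×10^8 J m⁻² K⁻¹.
Angular frequency ω = 2π / T = 2π / 3.15×10^7 s = 1.99×10^-7 s⁻¹.
Cω = 7.91×10^8 × 1.99×10^-7 = 158 W/(m²·K).
Amplitude A = F₀ / (Cω) = 147 / 158 = 0.933 K.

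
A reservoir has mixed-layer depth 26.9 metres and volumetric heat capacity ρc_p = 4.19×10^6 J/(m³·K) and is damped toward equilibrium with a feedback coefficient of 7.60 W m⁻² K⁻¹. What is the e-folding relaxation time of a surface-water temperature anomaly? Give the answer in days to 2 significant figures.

170 days

Areal heat capacity C = ρc_p × D = 4.19×10^6 × 26.9 = 1.13×10^8 J/(m^2 K).
Relaxation time τ = C / λ = 1.13×10^8 / 7.60 = 1.48×10^7 s.
In days: 1.48×10^7 s / (86400 s/day) = 172 days.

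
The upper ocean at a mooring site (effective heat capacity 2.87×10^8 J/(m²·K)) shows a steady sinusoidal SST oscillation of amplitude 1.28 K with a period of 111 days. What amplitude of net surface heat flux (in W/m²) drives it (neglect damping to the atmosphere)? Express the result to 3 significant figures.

241

Areal heat capacity C = 2.87×10^8 J/(m²·K) (given).
ω = 2π / 9.59×10^6 s = 6.55×10^-7 s⁻¹.
Cω = 2.87×10^8 × 6.55×10^-7 = 188 W/(m²·K).
F₀ = A × Cω = 1.28 × 188 = 241 W/m².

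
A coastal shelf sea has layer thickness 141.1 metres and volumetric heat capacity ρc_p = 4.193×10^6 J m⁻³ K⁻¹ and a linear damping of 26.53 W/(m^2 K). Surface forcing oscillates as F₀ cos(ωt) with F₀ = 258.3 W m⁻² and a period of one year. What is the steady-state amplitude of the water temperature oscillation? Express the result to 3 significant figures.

2.14 K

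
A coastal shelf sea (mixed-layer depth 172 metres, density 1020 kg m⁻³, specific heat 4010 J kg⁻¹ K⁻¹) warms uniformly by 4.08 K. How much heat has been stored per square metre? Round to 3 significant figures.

Areal heat capacity C = ρ c_p D = 1020 × 4010 × 172 = 7.04×10^8 J/(m²·K).
ΔQ = C ΔT = 7.04×10^8 × 4.08 = 2.87×10^9 J/m².

2.87×10^9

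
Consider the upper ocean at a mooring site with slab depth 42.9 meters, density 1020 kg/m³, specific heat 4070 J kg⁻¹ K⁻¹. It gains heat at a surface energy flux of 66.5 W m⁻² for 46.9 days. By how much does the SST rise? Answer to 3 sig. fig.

1.51 K

Areal heat capacity C = ρ c_p D = 1020 × 4070 × 42.9 = 1.78×10^8 J/(m²·K).
Net heat input Q = F Δt = 66.5 × (46.9 days × 86400 s/day) = 2.69×10^8 J/m².
ΔT = Q / C = 2.69×10^8 / 1.78×10^8 = 1.51 K.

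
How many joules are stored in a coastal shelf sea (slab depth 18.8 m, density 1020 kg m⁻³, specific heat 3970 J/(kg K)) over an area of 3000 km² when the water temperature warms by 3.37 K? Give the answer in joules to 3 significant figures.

7.70×10^17 J

Areal heat capacity C = ρ c_p D = 1020 × 3970 × 18.8 = 7.61×10^7 J m⁻² K⁻¹.
Heat per unit area: q = C ΔT = 7.61×10^7 × 3.37 = 2.57×10^8 J/m².
Total heat: Q = q × A = 2.57×10^8 × (3000 × 10⁶ m²) = 7.70×10^17 J.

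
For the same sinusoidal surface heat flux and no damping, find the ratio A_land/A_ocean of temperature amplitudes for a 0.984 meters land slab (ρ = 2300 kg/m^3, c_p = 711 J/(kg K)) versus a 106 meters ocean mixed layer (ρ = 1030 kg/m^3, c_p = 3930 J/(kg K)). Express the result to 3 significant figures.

C_ocean = 1030 × 3930 × 106 = 4.29×10^8 J/(m²·K).
C_land = 2300 × 711 × 0.984 = 1.61×10^6 J/(m²·K).
Undamped amplitude ∝ 1/C, so A_land/A_ocean = C_ocean/C_land = 267.

267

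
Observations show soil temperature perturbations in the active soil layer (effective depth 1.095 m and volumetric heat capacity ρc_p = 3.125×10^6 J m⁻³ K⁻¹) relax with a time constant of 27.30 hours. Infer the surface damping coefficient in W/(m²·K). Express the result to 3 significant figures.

34.8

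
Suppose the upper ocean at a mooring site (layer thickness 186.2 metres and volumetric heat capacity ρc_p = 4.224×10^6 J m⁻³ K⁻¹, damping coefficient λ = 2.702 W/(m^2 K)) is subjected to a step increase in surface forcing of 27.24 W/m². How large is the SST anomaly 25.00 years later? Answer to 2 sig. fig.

9.4 K

Areal heat capacity C = ρc_p × D = 4.224×10^6 × 186.2 = 7.87×10^8 J/(m^2 K).
τ = C / λ = 7.87×10^8 / 2.702 = 2.91×10^8 s.
Equilibrium anomaly ΔT_eq = F / λ = 27.24 / 2.702 = 10.1 K.
t = 25.00 years = 7.89×10^8 s, so t/τ = 2.71.
ΔT(t) = ΔT_eq (1 − e^(−t/τ)) = 10.1 × (1 − e^−2.71) = 9.41 K.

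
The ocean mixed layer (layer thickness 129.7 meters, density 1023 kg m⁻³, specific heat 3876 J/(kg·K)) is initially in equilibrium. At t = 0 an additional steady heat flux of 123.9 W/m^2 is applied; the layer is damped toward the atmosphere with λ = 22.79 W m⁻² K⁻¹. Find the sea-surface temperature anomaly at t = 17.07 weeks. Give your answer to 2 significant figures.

2.0 K

Areal heat capacity C = ρ c_p D = 1023 × 3876 × 129.7 = 5.14×10^8 J/(m^2 K).
τ = C / λ = 5.14×10^8 / 22.79 = 2.26×10^7 s.
Equilibrium anomaly ΔT_eq = F / λ = 123.9 / 22.79 = 5.44 K.
t = 17.07 weeks = 1.03×10^7 s, so t/τ = 0.457.
ΔT(t) = ΔT_eq (1 − e^(−t/τ)) = 5.44 × (1 − e^−0.457) = 2.00 K.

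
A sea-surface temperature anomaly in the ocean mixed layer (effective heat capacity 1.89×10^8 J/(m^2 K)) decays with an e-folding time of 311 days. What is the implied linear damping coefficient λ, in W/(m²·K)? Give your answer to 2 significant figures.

Areal heat capacity C = 1.89×10^8 J/(m^2 K) (given).
τ = 311 days = 2.69×10^7 s.
λ = C / τ = 1.89×10^8 / 2.69×10^7 = 7.03 W/(m²·K).

7.0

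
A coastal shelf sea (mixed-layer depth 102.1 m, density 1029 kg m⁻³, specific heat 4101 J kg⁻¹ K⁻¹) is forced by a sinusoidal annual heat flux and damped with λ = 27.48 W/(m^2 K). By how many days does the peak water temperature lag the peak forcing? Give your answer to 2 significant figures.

73 days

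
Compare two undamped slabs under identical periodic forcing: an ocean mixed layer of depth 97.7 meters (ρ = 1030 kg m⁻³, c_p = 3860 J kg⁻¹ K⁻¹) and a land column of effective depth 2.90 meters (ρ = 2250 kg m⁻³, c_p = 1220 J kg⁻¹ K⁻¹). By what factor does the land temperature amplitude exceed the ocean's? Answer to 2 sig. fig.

49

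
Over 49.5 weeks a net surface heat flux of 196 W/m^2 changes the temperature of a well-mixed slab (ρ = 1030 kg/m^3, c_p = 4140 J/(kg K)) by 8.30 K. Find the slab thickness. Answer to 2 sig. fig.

Heat input Q = F Δt = 196 × 2.99×10^7 s = 5.87×10^9 J/m².
Required areal heat capacity C = Q / ΔT = 7.07×10^8 J/(m²·K).
Depth D = C / (ρ c_p) = 7.07×10^8 / (1030 × 4140) = 166 m.

170 m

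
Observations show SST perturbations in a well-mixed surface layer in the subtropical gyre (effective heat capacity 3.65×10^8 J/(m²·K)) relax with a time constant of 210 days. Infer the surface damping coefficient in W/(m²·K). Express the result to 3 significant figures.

Areal heat capacity C = 3.65×10^8 J/(m²·K) (given).
τ = 210 days = 1.81×10^7 s.
λ = C / τ = 3.65×10^8 / 1.81×10^7 = 20.1 W/(m²·K).

20.1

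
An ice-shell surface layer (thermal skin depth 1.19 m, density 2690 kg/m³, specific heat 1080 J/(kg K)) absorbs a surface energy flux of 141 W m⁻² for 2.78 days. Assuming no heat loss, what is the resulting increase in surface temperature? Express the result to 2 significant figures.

Areal heat capacity C = ρ c_p D = 2690 × 1080 × 1.19 = 3.46×10^6 J/(m^2 K).
Net heat input Q = F Δt = 141 × (2.78 days × 86400 s/day) = 3.39×10^7 J/m².
ΔT = Q / C = 3.39×10^7 / 3.46×10^6 = 9.80 K.

9.8 K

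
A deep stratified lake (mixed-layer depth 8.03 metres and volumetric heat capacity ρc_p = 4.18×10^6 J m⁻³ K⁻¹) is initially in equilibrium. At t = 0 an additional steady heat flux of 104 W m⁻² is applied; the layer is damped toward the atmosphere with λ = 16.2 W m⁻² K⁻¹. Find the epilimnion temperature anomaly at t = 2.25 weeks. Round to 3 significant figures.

Areal heat capacity C = ρc_p × D = 4.18×10^6 × 8.03 = 3.36×10^7 J m⁻² K⁻¹.
τ = C / λ = 3.36×10^7 / 16.2 = 2.07×10^6 s.
Equilibrium anomaly ΔT_eq = F / λ = 104 / 16.2 = 6.42 K.
t = 2.25 weeks = 1.36×10^6 s, so t/τ = 0.657.
ΔT(t) = ΔT_eq (1 − e^(−t/τ)) = 6.42 × (1 − e^−0.657) = 3.09 K.

3.09 K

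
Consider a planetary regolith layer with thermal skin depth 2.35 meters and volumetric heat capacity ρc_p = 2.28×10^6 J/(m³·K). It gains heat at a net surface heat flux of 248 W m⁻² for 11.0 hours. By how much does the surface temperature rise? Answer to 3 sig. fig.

Areal heat capacity C = ρc_p × D = 2.28×10^6 × 2.35 = 5.36×10^6 J/(m²·K).
Net heat input Q = F Δt = 248 × (11.0 hours × 3600 s/hour) = 9.82×10^6 J/m².
ΔT = Q / C = 9.82×10^6 / 5.36×10^6 = 1.83 K.

1.83 K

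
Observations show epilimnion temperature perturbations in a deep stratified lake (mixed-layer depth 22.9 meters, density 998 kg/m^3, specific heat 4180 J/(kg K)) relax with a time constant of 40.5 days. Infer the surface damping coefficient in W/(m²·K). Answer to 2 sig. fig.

Areal heat capacity C = ρ c_p D = 998 × 4180 × 22.9 = 9.55×10^7 J/(m²·K).
τ = 40.5 days = 3.50×10^6 s.
λ = C / τ = 9.55×10^7 / 3.50×10^6 = 27.3 W/(m²·K).

27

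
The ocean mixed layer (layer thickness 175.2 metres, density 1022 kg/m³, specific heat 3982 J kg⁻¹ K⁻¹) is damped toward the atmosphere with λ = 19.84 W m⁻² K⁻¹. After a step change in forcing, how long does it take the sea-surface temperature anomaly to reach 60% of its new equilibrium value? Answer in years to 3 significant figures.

1.04 years

Areal heat capacity C = ρ c_p D = 1022 × 3982 × 175.2 = 7.13×10^8 J m⁻² K⁻¹.
τ = C / λ = 7.13×10^8 / 19.84 = 3.59×10^7 s.
Fraction reached: 1 − e^(−t/τ) = 0.60 ⇒ t = −τ ln(1 − 0.60) = τ × 0.916.
t = 3.29×10^7 s = 1.04 years.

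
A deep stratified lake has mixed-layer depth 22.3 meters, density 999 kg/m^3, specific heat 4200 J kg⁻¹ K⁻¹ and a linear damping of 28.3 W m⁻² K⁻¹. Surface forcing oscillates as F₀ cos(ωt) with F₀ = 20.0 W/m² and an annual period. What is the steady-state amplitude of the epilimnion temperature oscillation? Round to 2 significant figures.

0.59 K

Areal heat capacity C = ρ c_p D = 999 × 4200 × 22.3 = 9.36×10^7 J m⁻² K⁻¹.
Angular frequency ω = 2π / T = 2π / 3.15×10^7 s = 1.99×10^-7 s⁻¹.
√((Cω)² + λ²) = √((18.6)² + 28.3²) = 33.9 W/(m²·K).
Amplitude A = F₀ / √((Cω)²+λ²) = 20.0 / 33.9 = 0.590 K.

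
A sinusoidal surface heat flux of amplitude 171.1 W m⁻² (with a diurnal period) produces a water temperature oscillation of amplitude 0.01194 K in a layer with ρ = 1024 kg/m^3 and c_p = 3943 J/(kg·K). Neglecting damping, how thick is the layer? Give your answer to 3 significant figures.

48.8 m

ω = 2π / 86400 s = 7.27×10^-5 s⁻¹.
Required C = F₀ / (A ω) = 171.1 / (0.01194 × 7.27×10^-5) = 1.97×10^8 J/(m²·K).
D = C / (ρ c_p) = 1.97×10^8 / (1024 × 3943) = 48.8 m.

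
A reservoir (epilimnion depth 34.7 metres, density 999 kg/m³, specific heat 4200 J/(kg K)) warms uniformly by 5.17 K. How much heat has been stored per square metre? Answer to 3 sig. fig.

Areal heat capacity C = ρ c_p D = 999 × 4200 × 34.7 = 1.46×10^8 J m⁻² K⁻¹.
ΔQ = C ΔT = 1.46×10^8 × 5.17 = 7.53×10^8 J/m².

7.53×10^8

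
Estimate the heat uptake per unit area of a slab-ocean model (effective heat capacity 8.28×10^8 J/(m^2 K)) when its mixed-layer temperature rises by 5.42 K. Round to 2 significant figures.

Areal heat capacity C = 8.28×10^8 J/(m^2 K) (given).
ΔQ = C ΔT = 8.28×10^8 × 5.42 = 4.49×10^9 J/m².

4.5×10^9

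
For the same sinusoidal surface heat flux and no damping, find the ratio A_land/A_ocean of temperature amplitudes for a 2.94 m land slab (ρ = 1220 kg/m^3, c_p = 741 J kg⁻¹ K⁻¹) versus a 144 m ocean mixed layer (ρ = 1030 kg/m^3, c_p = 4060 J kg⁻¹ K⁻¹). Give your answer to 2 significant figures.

230

C_ocean = 1030 × 4060 × 144 = 6.02×10^8 J/(m²·K).
C_land = 1220 × 741 × 2.94 = 2.66×10^6 J/(m²·K).
Undamped amplitude ∝ 1/C, so A_land/A_ocean = C_ocean/C_land = 227.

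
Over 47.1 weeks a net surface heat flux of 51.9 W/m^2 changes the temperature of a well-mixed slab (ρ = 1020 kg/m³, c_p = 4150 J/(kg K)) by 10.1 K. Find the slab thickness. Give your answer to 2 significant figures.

35 m

Heat input Q = F Δt = 51.9 × 2.85×10^7 s = 1.48×10^9 J/m².
Required areal heat capacity C = Q / ΔT = 1.46×10^8 J/(m²·K).
Depth D = C / (ρ c_p) = 1.46×10^8 / (1020 × 4150) = 34.6 m.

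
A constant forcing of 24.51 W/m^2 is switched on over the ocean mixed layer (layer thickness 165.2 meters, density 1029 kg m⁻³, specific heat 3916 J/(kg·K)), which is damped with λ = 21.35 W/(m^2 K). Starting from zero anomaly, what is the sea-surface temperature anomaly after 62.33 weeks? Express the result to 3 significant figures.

Areal heat capacity C = ρ c_p D = 1029 × 3916 × 165.2 = 6.66×10^8 J/(m^2 K).
τ = C / λ = 6.66×10^8 / 21.35 = 3.12×10^7 s.
Equilibrium anomaly ΔT_eq = F / λ = 24.51 / 21.35 = 1.15 K.
t = 62.33 weeks = 3.77×10^7 s, so t/τ = 1.21.
ΔT(t) = ΔT_eq (1 − e^(−t/τ)) = 1.15 × (1 − e^−1.21) = 0.805 K.

0.805 K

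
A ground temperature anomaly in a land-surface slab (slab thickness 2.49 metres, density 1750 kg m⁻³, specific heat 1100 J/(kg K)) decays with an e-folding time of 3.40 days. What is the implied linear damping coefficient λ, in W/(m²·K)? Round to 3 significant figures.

16.3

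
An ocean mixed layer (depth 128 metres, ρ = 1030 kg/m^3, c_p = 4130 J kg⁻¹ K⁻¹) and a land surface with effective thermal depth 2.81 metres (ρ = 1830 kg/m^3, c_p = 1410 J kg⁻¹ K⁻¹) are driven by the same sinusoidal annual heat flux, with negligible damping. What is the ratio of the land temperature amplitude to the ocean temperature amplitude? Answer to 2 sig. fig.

75

C_ocean = 1030 × 4130 × 128 = 5.44×10^8 J/(m²·K).
C_land = 1830 × 1410 × 2.81 = 7.25×10^6 J/(m²·K).
Undamped amplitude ∝ 1/C, so A_land/A_ocean = C_ocean/C_land = 75.1.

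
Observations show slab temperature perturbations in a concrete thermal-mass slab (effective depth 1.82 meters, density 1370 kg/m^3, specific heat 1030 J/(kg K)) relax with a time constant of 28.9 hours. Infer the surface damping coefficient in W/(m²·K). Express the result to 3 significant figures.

Areal heat capacity C = ρ c_p D = 1370 × 1030 × 1.82 = 2.57×10^6 J/(m²·K).
τ = 28.9 hours = 1.04×10^5 s.
λ = C / τ = 2.57×10^6 / 1.04×10^5 = 24.7 W/(m²·K).

24.7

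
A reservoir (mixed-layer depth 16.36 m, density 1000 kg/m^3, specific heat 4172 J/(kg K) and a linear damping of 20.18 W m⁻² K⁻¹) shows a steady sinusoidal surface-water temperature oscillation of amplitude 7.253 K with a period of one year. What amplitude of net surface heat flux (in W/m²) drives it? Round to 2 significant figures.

180

Areal heat capacity C = ρ c_p D = 1000 × 4172 × 16.36 = 6.83×10^7 J/(m²·K).
ω = 2π / 3.15×10^7 s = 1.99×10^-7 s⁻¹.
√((Cω)² + λ²) = √((13.6)² + 20.18²) = 24.3 W/(m²·K).
F₀ = A × √((Cω)²+λ²) = 7.253 × 24.3 = 176 W/m².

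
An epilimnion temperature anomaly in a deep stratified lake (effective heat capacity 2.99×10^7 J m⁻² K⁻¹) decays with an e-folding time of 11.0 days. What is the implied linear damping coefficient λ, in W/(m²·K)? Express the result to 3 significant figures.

Areal heat capacity C = 2.99×10^7 J m⁻² K⁻¹ (given).
τ = 11.0 days = 9.50×10^5 s.
λ = C / τ = 2.99×10^7 / 9.50×10^5 = 31.5 W/(m²·K).

31.5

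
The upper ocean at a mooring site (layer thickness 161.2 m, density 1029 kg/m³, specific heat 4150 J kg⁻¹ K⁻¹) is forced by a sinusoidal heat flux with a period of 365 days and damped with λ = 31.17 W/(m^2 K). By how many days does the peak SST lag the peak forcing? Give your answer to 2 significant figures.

Areal heat capacity C = ρ c_p D = 1029 × 4150 × 161.2 = 6.88×10^8 J/(m^2 K).
ω = 2π / 3.15×10^7 s = 1.99×10^-7 s⁻¹.
Phase lag φ = arctan(Cω/λ) = arctan(137/31.17) = 1.35 rad.
Time lag = φ / ω = 1.35 / 1.99×10^-7 = 6.76×10^6 s = 78.3 days.

78 days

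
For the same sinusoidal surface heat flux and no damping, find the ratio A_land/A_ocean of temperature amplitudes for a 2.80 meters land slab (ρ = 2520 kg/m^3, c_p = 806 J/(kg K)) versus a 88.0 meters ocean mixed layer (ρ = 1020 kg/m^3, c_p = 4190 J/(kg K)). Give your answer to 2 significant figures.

66

C_ocean = 1020 × 4190 × 88.0 = 3.76×10^8 J/(m²·K).
C_land = 2520 × 806 × 2.80 = 5.69×10^6 J/(m²·K).
Undamped amplitude ∝ 1/C, so A_land/A_ocean = C_ocean/C_land = 66.1.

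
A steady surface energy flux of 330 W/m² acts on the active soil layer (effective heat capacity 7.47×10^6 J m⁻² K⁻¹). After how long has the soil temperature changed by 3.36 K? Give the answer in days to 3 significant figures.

Areal heat capacity C = 7.47×10^6 J m⁻² K⁻¹ (given).
Time required: Δt = C ΔT / F = 7.47×10^6 × 3.36 / 330 = 76100 s.
In days: 76100 s / (86400 s/day) = 0.880 days.

0.880 days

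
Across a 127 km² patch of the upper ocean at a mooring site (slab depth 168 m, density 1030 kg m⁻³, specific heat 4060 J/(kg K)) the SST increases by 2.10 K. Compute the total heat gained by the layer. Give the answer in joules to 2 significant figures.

Areal heat capacity C = ρ c_p D = 1030 × 4060 × 168 = 7.03×10^8 J m⁻² K⁻¹.
Heat per unit area: q = C ΔT = 7.03×10^8 × 2.10 = 1.48×10^9 J/m².
Total heat: Q = q × A = 1.48×10^9 × (127 × 10⁶ m²) = 1.87×10^17 J.

1.9×10^17 J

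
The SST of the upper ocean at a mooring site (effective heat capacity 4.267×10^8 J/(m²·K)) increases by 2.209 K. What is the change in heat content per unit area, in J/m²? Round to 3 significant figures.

Areal heat capacity C = 4.267×10^8 J/(m²·K) (given).
ΔQ = C ΔT = 4.27×10^8 × 2.209 = 9.43×10^8 J/m².

9.43×10^8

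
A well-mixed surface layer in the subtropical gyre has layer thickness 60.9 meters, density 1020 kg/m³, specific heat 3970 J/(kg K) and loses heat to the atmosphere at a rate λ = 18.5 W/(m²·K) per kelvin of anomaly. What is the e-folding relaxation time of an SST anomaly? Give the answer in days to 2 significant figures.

150 days

Areal heat capacity C = ρ c_p D = 1020 × 3970 × 60.9 = 2.47×10^8 J/(m²·K).
Relaxation time τ = C / λ = 2.47×10^8 / 18.5 = 1.33×10^7 s.
In days: 1.33×10^7 s / (86400 s/day) = 154 days.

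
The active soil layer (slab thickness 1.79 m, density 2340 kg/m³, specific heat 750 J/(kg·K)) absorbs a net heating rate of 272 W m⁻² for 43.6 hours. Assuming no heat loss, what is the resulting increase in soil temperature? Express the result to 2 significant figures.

Areal heat capacity C = ρ c_p D = 2340 × 750 × 1.79 = 3.14×10^6 J/(m²·K).
Net heat input Q = F Δt = 272 × (43.6 hours × 3600 s/hour) = 4.27×10^7 J/m².
ΔT = Q / C = 4.27×10^7 / 3.14×10^6 = 13.6 K.

14 K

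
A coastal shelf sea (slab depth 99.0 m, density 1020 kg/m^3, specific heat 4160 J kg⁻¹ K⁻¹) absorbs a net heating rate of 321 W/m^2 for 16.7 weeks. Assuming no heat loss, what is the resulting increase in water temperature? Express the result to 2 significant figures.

Areal heat capacity C = ρ c_p D = 1020 × 4160 × 99.0 = 4.20×10^8 J/(m^2 K).
Net heat input Q = F Δt = 321 × (16.7 weeks × 6.048×10^5 s/week) = 3.24×10^9 J/m².
ΔT = Q / C = 3.24×10^9 / 4.20×10^8 = 7.72 K.

7.7 K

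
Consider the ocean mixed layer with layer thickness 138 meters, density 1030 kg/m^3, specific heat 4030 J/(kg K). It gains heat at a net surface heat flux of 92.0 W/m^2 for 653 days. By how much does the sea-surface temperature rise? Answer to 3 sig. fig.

9.06 K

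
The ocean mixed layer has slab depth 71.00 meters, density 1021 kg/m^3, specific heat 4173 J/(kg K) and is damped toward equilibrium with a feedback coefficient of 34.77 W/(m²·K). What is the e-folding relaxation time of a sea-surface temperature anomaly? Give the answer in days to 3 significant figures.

Areal heat capacity C = ρ c_p D = 1021 × 4173 × 71.00 = 3.03×10^8 J/(m²·K).
Relaxation time τ = C / λ = 3.03×10^8 / 34.77 = 8.70×10^6 s.
In days: 8.70×10^6 s / (86400 s/day) = 101 days.

101 days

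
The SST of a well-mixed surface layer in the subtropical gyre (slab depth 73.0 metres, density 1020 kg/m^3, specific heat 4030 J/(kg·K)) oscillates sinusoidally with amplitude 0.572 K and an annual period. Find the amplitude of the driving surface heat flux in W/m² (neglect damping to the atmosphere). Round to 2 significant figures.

34

Areal heat capacity C = ρ c_p D = 1020 × 4030 × 73.0 = 3.00×10^8 J/(m²·K).
ω = 2π / 3.15×10^7 s = 1.99×10^-7 s⁻¹.
Cω = 3.00×10^8 × 1.99×10^-7 = 59.8 W/(m²·K).
F₀ = A × Cω = 0.572 × 59.8 = 34.2 W/m².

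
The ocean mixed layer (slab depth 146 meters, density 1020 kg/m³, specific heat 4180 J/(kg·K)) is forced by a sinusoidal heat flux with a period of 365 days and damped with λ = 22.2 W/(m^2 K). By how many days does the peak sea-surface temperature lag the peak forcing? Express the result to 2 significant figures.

81 days

Areal heat capacity C = ρ c_p D = 1020 × 4180 × 146 = 6.22×10^8 J m⁻² K⁻¹.
ω = 2π / 3.15×10^7 s = 1.99×10^-7 s⁻¹.
Phase lag φ = arctan(Cω/λ) = arctan(124/22.2) = 1.39 rad.
Time lag = φ / ω = 1.39 / 1.99×10^-7 = 6.99×10^6 s = 81.0 days.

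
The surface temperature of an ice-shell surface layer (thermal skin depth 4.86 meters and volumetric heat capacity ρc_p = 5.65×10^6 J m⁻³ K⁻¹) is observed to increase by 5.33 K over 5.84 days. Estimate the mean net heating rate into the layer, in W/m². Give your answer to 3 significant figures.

290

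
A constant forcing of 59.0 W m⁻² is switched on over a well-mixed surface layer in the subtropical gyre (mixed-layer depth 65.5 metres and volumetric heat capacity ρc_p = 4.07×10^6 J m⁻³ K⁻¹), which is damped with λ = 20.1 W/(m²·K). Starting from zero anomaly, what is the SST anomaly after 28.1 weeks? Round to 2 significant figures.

2.1 K

Areal heat capacity C = ρc_p × D = 4.07×10^6 × 65.5 = 2.67×10^8 J/(m^2 K).
τ = C / λ = 2.67×10^8 / 20.1 = 1.33×10^7 s.
Equilibrium anomaly ΔT_eq = F / λ = 59.0 / 20.1 = 2.94 K.
t = 28.1 weeks = 1.70×10^7 s, so t/τ = 1.28.
ΔT(t) = ΔT_eq (1 − e^(−t/τ)) = 2.94 × (1 − e^−1.28) = 2.12 K.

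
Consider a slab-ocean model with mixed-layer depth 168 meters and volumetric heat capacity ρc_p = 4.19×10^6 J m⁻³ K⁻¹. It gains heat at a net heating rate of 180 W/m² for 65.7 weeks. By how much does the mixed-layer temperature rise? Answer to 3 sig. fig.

Areal heat capacity C = ρc_p × D = 4.19×10^6 × 168 = 7.04×10^8 J/(m²·K).
Net heat input Q = F Δt = 180 × (65.7 weeks × 6.048×10^5 s/week) = 7.15×10^9 J/m².
ΔT = Q / C = 7.15×10^9 / 7.04×10^8 = 10.2 K.

10.2 K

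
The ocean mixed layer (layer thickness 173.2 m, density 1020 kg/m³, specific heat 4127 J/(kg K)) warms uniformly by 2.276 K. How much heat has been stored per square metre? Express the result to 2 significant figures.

Areal heat capacity C = ρ c_p D = 1020 × 4127 × 173.2 = 7.29×10^8 J/(m²·K).
ΔQ = C ΔT = 7.29×10^8 × 2.276 = 1.66×10^9 J/m².

1.7×10^9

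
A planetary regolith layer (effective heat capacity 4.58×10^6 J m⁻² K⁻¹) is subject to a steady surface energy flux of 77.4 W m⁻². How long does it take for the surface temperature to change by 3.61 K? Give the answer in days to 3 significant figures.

Areal heat capacity C = 4.58×10^6 J m⁻² K⁻¹ (given).
Time required: Δt = C ΔT / F = 4.58×10^6 × 3.61 / 77.4 = 2.14×10^5 s.
In days: 2.14×10^5 s / (86400 s/day) = 2.47 days.

2.47 days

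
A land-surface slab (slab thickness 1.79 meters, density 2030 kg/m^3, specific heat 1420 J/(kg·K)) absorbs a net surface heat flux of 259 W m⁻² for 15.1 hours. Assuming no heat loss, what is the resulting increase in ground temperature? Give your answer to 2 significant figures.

Areal heat capacity C = ρ c_p D = 2030 × 1420 × 1.79 = 5.16×10^6 J m⁻² K⁻¹.
Net heat input Q = F Δt = 259 × (15.1 hours × 3600 s/hour) = 1.41×10^7 J/m².
ΔT = Q / C = 1.41×10^7 / 5.16×10^6 = 2.73 K.

2.7 K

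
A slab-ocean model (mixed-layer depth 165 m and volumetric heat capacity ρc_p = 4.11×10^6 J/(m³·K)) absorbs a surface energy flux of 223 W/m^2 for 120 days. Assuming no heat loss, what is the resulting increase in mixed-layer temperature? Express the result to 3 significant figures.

Areal heat capacity C = ρc_p × D = 4.11×10^6 × 165 = 6.78×10^8 J/(m^2 K).
Net heat input Q = F Δt = 223 × (120 days × 86400 s/day) = 2.31×10^9 J/m².
ΔT = Q / C = 2.31×10^9 / 6.78×10^8 = 3.41 K.

3.41 K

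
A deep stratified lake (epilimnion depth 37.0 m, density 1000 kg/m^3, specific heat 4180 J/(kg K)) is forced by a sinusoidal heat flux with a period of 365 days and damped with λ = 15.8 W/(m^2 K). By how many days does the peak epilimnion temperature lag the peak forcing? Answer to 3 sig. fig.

Areal heat capacity C = ρ c_p D = 1000 × 4180 × 37.0 = 1.55×10^8 J m⁻² K⁻¹.
ω = 2π / 3.15×10^7 s = 1.99×10^-7 s⁻¹.
Phase lag φ = arctan(Cω/λ) = arctan(30.8/15.8) = 1.10 rad.
Time lag = φ / ω = 1.10 / 1.99×10^-7 = 5.51×10^6 s = 63.7 days.

63.7 days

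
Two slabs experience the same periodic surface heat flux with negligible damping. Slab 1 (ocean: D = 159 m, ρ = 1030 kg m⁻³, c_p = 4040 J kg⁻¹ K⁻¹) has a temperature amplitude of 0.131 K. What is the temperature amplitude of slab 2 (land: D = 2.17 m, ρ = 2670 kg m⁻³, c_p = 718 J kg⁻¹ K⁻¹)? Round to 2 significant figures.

C_ocean = 6.62×10^8 J/(m²·K); C_land = 4.16×10^6 J/(m²·K).
A ∝ 1/C ⇒ A_land = A_ocean × C_ocean/C_land = 0.131 × 159 = 20.8 K.

21 K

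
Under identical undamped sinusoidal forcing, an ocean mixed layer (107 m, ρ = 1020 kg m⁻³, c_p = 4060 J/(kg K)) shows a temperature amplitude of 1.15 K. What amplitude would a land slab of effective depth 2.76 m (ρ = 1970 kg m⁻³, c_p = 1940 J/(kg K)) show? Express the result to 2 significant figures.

48 K

C_ocean = 4.43×10^8 J/(m²·K); C_land = 1.05×10^7 J/(m²·K).
A ∝ 1/C ⇒ A_land = A_ocean × C_ocean/C_land = 1.15 × 42.0 = 48.3 K.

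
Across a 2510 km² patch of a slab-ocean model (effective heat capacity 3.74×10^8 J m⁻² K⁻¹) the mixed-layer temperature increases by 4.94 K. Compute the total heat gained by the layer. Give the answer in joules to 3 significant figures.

4.64×10^18 J

Areal heat capacity C = 3.74×10^8 J m⁻² K⁻¹ (given).
Heat per unit area: q = C ΔT = 3.74×10^8 × 4.94 = 1.85×10^9 J/m².
Total heat: Q = q × A = 1.85×10^9 × (2510 × 10⁶ m²) = 4.64×10^18 J.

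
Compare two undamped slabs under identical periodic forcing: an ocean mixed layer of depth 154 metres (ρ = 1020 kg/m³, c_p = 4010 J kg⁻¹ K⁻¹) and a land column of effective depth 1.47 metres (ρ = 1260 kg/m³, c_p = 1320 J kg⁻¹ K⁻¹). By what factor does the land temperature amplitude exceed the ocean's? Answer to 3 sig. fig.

258

C_ocean = 1020 × 4010 × 154 = 6.30×10^8 J/(m²·K).
C_land = 1260 × 1320 × 1.47 = 2.44×10^6 J/(m²·K).
Undamped amplitude ∝ 1/C, so A_land/A_ocean = C_ocean/C_land = 258.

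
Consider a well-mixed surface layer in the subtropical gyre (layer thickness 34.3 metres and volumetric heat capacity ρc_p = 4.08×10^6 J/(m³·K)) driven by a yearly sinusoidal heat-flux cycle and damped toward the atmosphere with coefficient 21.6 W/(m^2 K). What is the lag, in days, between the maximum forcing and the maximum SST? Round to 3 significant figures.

53.0 days

Areal heat capacity C = ρc_p × D = 4.08×10^6 × 34.3 = 1.40×10^8 J/(m²·K).
ω = 2π / 3.15×10^7 s = 1.99×10^-7 s⁻¹.
Phase lag φ = arctan(Cω/λ) = arctan(27.9/21.6) = 0.912 rad.
Time lag = φ / ω = 0.912 / 1.99×10^-7 = 4.58×10^6 s = 53.0 days.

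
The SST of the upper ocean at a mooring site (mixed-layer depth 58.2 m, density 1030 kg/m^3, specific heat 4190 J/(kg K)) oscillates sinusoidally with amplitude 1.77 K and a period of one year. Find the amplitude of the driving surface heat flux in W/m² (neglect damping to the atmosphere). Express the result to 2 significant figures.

89

Areal heat capacity C = ρ c_p D = 1030 × 4190 × 58.2 = 2.51×10^8 J/(m^2 K).
ω = 2π / 3.15×10^7 s = 1.99×10^-7 s⁻¹.
Cω = 2.51×10^8 × 1.99×10^-7 = 50.0 W/(m²·K).
F₀ = A × Cω = 1.77 × 50.0 = 88.6 W/m².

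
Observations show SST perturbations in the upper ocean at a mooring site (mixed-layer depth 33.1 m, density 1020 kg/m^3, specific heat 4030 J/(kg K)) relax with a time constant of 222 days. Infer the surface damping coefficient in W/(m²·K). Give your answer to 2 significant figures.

7.1

Areal heat capacity C = ρ c_p D = 1020 × 4030 × 33.1 = 1.36×10^8 J m⁻² K⁻¹.
τ = 222 days = 1.92×10^7 s.
λ = C / τ = 1.36×10^8 / 1.92×10^7 = 7.09 W/(m²·K).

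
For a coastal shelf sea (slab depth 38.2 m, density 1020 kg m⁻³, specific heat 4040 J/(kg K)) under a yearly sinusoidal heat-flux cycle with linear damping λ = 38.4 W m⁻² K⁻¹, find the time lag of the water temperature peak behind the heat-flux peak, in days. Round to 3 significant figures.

39.8 days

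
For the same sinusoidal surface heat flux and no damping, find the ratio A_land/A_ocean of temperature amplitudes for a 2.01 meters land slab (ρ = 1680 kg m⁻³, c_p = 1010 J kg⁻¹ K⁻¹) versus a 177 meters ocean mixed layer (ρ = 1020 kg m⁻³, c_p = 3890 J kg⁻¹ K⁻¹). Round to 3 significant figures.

C_ocean = 1020 × 3890 × 177 = 7.02×10^8 J/(m²·K).
C_land = 1680 × 1010 × 2.01 = 3.41×10^6 J/(m²·K).
Undamped amplitude ∝ 1/C, so A_land/A_ocean = C_ocean/C_land = 206.

206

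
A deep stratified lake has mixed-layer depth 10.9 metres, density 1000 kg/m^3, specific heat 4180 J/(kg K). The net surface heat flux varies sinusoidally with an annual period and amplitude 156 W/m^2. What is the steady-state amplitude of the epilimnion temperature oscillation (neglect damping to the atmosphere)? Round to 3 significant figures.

Areal heat capacity C = ρ c_p D = 1000 × 4180 × 10.9 = 4.56×10^7 J m⁻² K⁻¹.
Angular frequency ω = 2π / T = 2π / 3.15×10^7 s = 1.99×10^-7 s⁻¹.
Cω = 4.56×10^7 × 1.99×10^-7 = 9.08 W/(m²·K).
Amplitude A = F₀ / (Cω) = 156 / 9.08 = 17.2 K.

17.2 K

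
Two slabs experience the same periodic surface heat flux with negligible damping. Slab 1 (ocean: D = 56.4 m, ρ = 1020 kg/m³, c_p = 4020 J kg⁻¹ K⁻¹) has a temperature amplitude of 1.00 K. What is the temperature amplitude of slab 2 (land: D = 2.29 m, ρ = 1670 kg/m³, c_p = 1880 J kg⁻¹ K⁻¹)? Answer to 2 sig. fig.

32 K

C_ocean = 2.31×10^8 J/(m²·K); C_land = 7.19×10^6 J/(m²·K).
A ∝ 1/C ⇒ A_land = A_ocean × C_ocean/C_land = 1.00 × 32.2 = 32.2 K.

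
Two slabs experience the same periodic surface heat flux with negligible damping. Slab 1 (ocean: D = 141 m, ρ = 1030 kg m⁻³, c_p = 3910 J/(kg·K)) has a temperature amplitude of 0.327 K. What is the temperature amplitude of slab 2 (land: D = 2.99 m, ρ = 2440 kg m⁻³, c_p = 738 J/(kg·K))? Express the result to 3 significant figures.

C_ocean = 5.68×10^8 J/(m²·K); C_land = 5.38×10^6 J/(m²·K).
A ∝ 1/C ⇒ A_land = A_ocean × C_ocean/C_land = 0.327 × 105 = 34.5 K.

34.5 K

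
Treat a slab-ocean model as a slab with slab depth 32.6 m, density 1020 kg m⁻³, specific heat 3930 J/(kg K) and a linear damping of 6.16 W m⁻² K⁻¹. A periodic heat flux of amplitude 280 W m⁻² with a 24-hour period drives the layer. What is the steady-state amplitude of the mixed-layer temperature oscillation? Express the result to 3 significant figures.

0.0295 K

Areal heat capacity C = ρ c_p D = 1020 × 3930 × 32.6 = 1.31×10^8 J m⁻² K⁻¹.
Angular frequency ω = 2π / T = 2π / 86400 s = 7.27×10^-5 s⁻¹.
√((Cω)² + λ²) = √((9500)² + 6.16²) = 9500 W/(m²·K).
Amplitude A = F₀ / √((Cω)²+λ²) = 280 / 9500 = 0.0295 K.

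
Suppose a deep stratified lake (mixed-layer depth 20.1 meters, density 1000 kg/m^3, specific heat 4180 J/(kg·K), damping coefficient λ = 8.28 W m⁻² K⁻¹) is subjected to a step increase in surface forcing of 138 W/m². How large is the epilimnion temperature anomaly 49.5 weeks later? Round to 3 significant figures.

15.8 K

Areal heat capacity C = ρ c_p D = 1000 × 4180 × 20.1 = 8.40×10^7 J m⁻² K⁻¹.
τ = C / λ = 8.40×10^7 / 8.28 = 1.01×10^7 s.
Equilibrium anomaly ΔT_eq = F / λ = 138 / 8.28 = 16.7 K.
t = 49.5 weeks = 2.99×10^7 s, so t/τ = 2.95.
ΔT(t) = ΔT_eq (1 − e^(−t/τ)) = 16.7 × (1 − e^−2.95) = 15.8 K.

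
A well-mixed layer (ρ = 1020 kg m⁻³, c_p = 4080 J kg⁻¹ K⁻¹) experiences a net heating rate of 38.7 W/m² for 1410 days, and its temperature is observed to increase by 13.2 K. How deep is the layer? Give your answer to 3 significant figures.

85.8 m

Heat input Q = F Δt = 38.7 × 1.22×10^8 s = 4.71×10^9 J/m².
Required areal heat capacity C = Q / ΔT = 3.57×10^8 J/(m²·K).
Depth D = C / (ρ c_p) = 3.57×10^8 / (1020 × 4080) = 85.8 m.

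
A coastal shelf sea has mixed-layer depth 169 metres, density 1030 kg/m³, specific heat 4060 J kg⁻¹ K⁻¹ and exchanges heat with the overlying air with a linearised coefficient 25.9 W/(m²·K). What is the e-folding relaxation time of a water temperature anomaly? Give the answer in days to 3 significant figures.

Areal heat capacity C = ρ c_p D = 1030 × 4060 × 169 = 7.07×10^8 J/(m^2 K).
Relaxation time τ = C / λ = 7.07×10^8 / 25.9 = 2.73×10^7 s.
In days: 2.73×10^7 s / (86400 s/day) = 316 days.

316 days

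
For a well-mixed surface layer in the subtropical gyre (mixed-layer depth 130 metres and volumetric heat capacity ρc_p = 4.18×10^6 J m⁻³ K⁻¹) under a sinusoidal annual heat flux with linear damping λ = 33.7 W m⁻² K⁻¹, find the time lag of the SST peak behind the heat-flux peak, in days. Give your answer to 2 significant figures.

Areal heat capacity C = ρc_p × D = 4.18×10^6 × 130 = 5.43×10^8 J m⁻² K⁻¹.
ω = 2π / 3.15×10^7 s = 1.99×10^-7 s⁻¹.
Phase lag φ = arctan(Cω/λ) = arctan(108/33.7) = 1.27 rad.
Time lag = φ / ω = 1.27 / 1.99×10^-7 = 6.37×10^6 s = 73.7 days.

74 days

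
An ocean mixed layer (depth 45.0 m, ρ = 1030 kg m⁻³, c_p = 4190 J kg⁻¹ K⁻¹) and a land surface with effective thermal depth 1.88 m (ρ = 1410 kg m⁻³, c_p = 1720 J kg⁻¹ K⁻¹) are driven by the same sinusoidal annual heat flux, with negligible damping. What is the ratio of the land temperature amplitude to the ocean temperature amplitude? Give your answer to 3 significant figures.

42.6

C_ocean = 1030 × 4190 × 45.0 = 1.94×10^8 J/(m²·K).
C_land = 1410 × 1720 × 1.88 = 4.56×10^6 J/(m²·K).
Undamped amplitude ∝ 1/C, so A_land/A_ocean = C_ocean/C_land = 42.6.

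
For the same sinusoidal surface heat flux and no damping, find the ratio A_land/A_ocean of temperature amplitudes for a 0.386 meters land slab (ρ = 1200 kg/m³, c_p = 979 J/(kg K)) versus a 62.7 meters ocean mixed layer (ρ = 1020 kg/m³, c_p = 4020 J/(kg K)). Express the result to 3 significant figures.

C_ocean = 1020 × 4020 × 62.7 = 2.57×10^8 J/(m²·K).
C_land = 1200 × 979 × 0.386 = 4.53×10^5 J/(m²·K).
Undamped amplitude ∝ 1/C, so A_land/A_ocean = C_ocean/C_land = 567.

567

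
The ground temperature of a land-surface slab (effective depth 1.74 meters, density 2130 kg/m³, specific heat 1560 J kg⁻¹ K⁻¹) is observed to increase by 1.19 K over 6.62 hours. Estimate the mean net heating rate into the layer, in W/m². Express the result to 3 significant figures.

Areal heat capacity C = ρ c_p D = 2130 × 1560 × 1.74 = 5.78×10^6 J m⁻² K⁻¹.
Required heat per unit area: Q = C ΔT = 5.78×10^6 × 1.19 = 6.88×10^6 J/m².
Flux F = Q / Δt = 6.88×10^6 / 23800 s = 289 W/m².

289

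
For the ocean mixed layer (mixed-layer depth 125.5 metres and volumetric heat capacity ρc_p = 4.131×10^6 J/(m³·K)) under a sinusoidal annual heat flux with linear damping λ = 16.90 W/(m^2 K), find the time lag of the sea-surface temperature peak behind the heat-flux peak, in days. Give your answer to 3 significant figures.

Areal heat capacity C = ρc_p × D = 4.131×10^6 × 125.5 = 5.18×10^8 J m⁻² K⁻¹.
ω = 2π / 3.15×10^7 s = 1.99×10^-7 s⁻¹.
Phase lag φ = arctan(Cω/λ) = arctan(103/16.90) = 1.41 rad.
Time lag = φ / ω = 1.41 / 1.99×10^-7 = 7.07×10^6 s = 81.8 days.

81.8 days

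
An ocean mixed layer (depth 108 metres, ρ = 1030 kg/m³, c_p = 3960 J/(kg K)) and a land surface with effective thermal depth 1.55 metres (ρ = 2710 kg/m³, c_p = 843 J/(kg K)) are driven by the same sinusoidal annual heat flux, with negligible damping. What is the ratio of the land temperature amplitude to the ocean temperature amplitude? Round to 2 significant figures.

120

C_ocean = 1030 × 3960 × 108 = 4.41×10^8 J/(m²·K).
C_land = 2710 × 843 × 1.55 = 3.54×10^6 J/(m²·K).
Undamped amplitude ∝ 1/C, so A_land/A_ocean = C_ocean/C_land = 124.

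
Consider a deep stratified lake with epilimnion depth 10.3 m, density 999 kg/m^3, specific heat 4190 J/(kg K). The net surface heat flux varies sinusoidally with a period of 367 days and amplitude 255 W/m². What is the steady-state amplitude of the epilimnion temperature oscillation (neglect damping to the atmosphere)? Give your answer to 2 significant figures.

Areal heat capacity C = ρ c_p D = 999 × 4190 × 10.3 = 4.31×10^7 J m⁻² K⁻¹.
Angular frequency ω = 2π / T = 2π / 3.17×10^7 s = 1.98×10^-7 s⁻¹.
Cω = 4.31×10^7 × 1.98×10^-7 = 8.54 W/(m²·K).
Amplitude A = F₀ / (Cω) = 255 / 8.54 = 29.8 K.

30 K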